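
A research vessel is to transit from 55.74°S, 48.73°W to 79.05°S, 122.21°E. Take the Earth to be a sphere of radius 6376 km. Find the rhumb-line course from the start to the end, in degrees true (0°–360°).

111.4°

Δψ = ln[tan(π/4+φ₂/2)/tan(π/4+φ₁/2)] = -1.1680
Δλ = +2.9835 rad (taken the short way round)
course = atan2(Δλ, Δψ) = 111.38°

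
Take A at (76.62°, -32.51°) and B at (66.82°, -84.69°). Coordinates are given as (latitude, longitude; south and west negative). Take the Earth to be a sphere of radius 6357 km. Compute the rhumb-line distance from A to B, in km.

Rhumb course C = atan2(Δλ, Δψ) with Δψ = ln[tan(π/4+φ₂/2)/tan(π/4+φ₁/2)] = -0.5587, Δλ = -0.9107 → C = 238.47°
d = R·|Δφ| / |cos C| = 6357·0.17104 / 0.52294 = 2079 km

2079 km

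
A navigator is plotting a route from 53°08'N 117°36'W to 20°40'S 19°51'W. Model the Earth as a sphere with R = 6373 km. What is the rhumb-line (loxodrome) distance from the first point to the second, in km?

12588 km

Rhumb course C = atan2(Δλ, Δψ) with Δψ = ln[tan(π/4+φ₂/2)/tan(π/4+φ₁/2)] = -1.4675, Δλ = +1.7061 → C = 130.70°
d = R·|Δφ| / |cos C| = 6373·1.28805 / 0.65211 = 12588 km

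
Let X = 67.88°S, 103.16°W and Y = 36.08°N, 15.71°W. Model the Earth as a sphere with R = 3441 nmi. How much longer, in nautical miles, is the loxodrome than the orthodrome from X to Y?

Great circle: cos σ = sin φ₁ sin φ₂ + cos φ₁ cos φ₂ cos Δλ,  σ = 2.1318 rad → d_gc = 7335.5 nmi
Rhumb line: Δψ = +2.3084, q = Δφ/Δψ = 0.7860, d_rh = R√(Δφ²+q²Δλ²) = 7484.9 nmi
Excess = 7484.9 − 7335.5 = 149.4 ≈ 149 nmi

149 nmi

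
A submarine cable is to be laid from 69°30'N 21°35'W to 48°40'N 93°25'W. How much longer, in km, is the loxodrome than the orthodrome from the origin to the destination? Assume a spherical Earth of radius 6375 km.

226 km

Great circle: cos σ = sin φ₁ sin φ₂ + cos φ₁ cos φ₂ cos Δλ,  σ = 0.6834 rad → d_gc = 4356.6 km
Rhumb line: Δψ = -0.7352, q = Δφ/Δψ = 0.4946, d_rh = R√(Δφ²+q²Δλ²) = 4582.3 km
Excess = 4582.3 − 4356.6 = 225.7 ≈ 226 km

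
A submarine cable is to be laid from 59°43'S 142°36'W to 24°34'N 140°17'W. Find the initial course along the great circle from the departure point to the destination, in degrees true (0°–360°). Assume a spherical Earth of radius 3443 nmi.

2.1°

θ = atan2( sin Δλ·cos φ₂ ,  cos φ₁ sin φ₂ − sin φ₁ cos φ₂ cos Δλ )
  = atan2(+0.0368, +0.9944) = 2.12°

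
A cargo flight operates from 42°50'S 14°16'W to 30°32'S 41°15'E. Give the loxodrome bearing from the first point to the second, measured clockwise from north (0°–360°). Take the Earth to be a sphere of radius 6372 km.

74.5°

Meridional parts: M(φ₁)=-0.8289, M(φ₂)=-0.5601 → ΔM = +0.2688;  Δλ = +0.9689 rad
tan C = Δλ / ΔM = +3.6049 → C = 74.50°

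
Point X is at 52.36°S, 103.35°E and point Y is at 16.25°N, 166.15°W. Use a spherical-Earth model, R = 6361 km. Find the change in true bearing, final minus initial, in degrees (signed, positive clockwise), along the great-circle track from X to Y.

Initial bearing θ₁ = atan2(sin Δλ cos φ₂, cos φ₁ sin φ₂ − sin φ₁ cos φ₂ cos Δλ) = 80.29°
Final bearing θ₂ = (initial bearing from the destination back to the start) + 180° = 38.83°
Δθ = θ₂ − θ₁ = -41.5°

-41.5°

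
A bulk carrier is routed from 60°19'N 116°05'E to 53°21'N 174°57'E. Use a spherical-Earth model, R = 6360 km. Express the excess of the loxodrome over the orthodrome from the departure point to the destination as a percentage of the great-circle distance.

Great circle: σ = 0.5551 rad → d_gc = Rσ = 3530.4 km
Rhumb: Δφ = -0.1216, Δλ = +1.0274, Δψ = -0.2230, q = Δφ/Δψ = 0.5452 → d_rh = R√(Δφ²+q²Δλ²) = 3645.2 km
Excess = (3645.2 − 3530.4) / 3530.4 = 114.8 / 3530.4 = 3.252% ≈ 3.3%

3.3%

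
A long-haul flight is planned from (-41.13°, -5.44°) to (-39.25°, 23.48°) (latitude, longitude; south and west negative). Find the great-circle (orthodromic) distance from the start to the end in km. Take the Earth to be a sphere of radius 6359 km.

cos σ = sin φ₁ sin φ₂ + cos φ₁ cos φ₂ cos Δλ
      = sin(-41.13°)sin(-39.25°) + cos(-41.13°)cos(-39.25°)cos(28.92°) = 0.9267
σ = 22.070° → d = Rσ = 6359·0.38520 = 2449 km

2449 km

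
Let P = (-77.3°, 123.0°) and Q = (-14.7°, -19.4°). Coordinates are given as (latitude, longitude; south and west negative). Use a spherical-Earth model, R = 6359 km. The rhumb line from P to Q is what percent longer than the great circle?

Great circle: σ = 1.4916 rad → d_gc = Rσ = 9485.4 km
Rhumb: Δφ = +1.0926, Δλ = -2.4853, Δψ = +1.9362, q = Δφ/Δψ = 0.5643 → d_rh = R√(Δφ²+q²Δλ²) = 11304.9 km
Excess = (11304.9 − 9485.4) / 9485.4 = 1819.5 / 9485.4 = 19.18% ≈ 19.2%

19.2%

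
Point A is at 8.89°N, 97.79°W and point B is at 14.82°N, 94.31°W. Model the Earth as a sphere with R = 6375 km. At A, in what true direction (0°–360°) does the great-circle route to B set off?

29.5°

θ = atan2( sin Δλ·cos φ₂ ,  cos φ₁ sin φ₂ − sin φ₁ cos φ₂ cos Δλ )
  = atan2(+0.0587, +0.1036) = 29.53°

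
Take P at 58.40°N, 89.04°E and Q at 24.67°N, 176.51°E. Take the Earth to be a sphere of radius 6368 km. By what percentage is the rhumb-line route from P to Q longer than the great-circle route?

Great circle: σ = 1.1848 rad → d_gc = Rσ = 7544.5 km
Rhumb: Δφ = -0.5887, Δλ = +1.5266, Δψ = -0.8179, q = Δφ/Δψ = 0.7198 → d_rh = R√(Δφ²+q²Δλ²) = 7938.4 km
Excess = (7938.4 − 7544.5) / 7544.5 = 393.9 / 7544.5 = 5.22% ≈ 5.2%

5.2%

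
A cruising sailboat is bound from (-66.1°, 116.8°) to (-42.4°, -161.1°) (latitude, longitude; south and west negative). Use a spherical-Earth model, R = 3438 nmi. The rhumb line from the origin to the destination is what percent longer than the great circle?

Great circle: σ = 0.8532 rad → d_gc = Rσ = 2933.2 nmi
Rhumb: Δφ = +0.4136, Δλ = +1.4329, Δψ = +0.7343, q = Δφ/Δψ = 0.5634 → d_rh = R√(Δφ²+q²Δλ²) = 3118.4 nmi
Excess = (3118.4 − 2933.2) / 2933.2 = 185.2 / 2933.2 = 6.31% ≈ 6.3%

6.3%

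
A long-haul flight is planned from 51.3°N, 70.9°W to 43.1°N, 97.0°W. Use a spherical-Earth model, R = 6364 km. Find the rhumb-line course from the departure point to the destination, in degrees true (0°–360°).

Meridional parts: M(φ₁)=+1.0465, M(φ₂)=+0.8352 → ΔM = -0.2112;  Δλ = -0.4555 rad
tan C = Δλ / ΔM = +2.1564 → C = 245.12°

245.1°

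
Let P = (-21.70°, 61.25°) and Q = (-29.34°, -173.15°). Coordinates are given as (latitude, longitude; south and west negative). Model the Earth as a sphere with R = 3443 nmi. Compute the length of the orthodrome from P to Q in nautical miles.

cos σ = sin φ₁ sin φ₂ + cos φ₁ cos φ₂ cos Δλ
      = sin(-21.70°)sin(-29.34°) + cos(-21.70°)cos(-29.34°)cos(125.60°) = -0.2903
σ = 106.877° → d = Rσ = 3443·1.86536 = 6422 nmi

6422 nmi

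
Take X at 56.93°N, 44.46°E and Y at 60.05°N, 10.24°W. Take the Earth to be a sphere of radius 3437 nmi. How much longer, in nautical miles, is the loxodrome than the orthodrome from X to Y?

Great circle: cos σ = sin φ₁ sin φ₂ + cos φ₁ cos φ₂ cos Δλ,  σ = 0.4875 rad → d_gc = 1675.5 nmi
Rhumb line: Δψ = +0.1043, q = Δφ/Δψ = 0.5222, d_rh = R√(Δφ²+q²Δλ²) = 1723.8 nmi
Excess = 1723.8 − 1675.5 = 48.3 ≈ 48 nmi

48 nmi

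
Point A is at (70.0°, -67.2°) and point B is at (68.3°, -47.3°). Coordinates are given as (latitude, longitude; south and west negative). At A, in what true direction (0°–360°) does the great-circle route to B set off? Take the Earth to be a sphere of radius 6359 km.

N = sin Δλ·cos φ₂ = +0.1259;  D = cos φ₁ sin φ₂ − sin φ₁ cos φ₂ cos Δλ = -0.0089
initial course = atan2(N, D) = 94.05°

94.1°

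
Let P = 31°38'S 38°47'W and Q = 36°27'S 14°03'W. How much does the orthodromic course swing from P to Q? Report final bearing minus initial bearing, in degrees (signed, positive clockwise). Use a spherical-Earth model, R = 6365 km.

At departure: θ₁ = atan2(sin Δλ cos φ₂, cos φ₁ sin φ₂ − sin φ₁ cos φ₂ cos Δλ) = 110.03°
At arrival: θ₂ = atan2(sin Δλ cos φ₁, −cos φ₂ sin φ₁ + sin φ₂ cos φ₁ cos Δλ) = 96.02°
Δθ = θ₂ − θ₁ = -14.0°

-14.0°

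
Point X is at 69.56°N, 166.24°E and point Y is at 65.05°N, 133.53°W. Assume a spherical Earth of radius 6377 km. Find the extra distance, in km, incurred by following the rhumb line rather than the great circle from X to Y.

103 km

Great circle: cos σ = sin φ₁ sin φ₂ + cos φ₁ cos φ₂ cos Δλ,  σ = 0.3957 rad → d_gc = 2523.3 km
Rhumb line: Δψ = -0.2047, q = Δφ/Δψ = 0.3846, d_rh = R√(Δφ²+q²Δλ²) = 2626.5 km
Excess = 2626.5 − 2523.3 = 103.2 ≈ 103 km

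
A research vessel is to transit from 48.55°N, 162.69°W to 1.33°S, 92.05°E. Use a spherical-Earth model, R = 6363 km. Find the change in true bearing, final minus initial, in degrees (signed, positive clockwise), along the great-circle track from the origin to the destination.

-60.1°

At departure: θ₁ = atan2(sin Δλ cos φ₂, cos φ₁ sin φ₂ − sin φ₁ cos φ₂ cos Δλ) = 280.68°
At arrival: θ₂ = atan2(sin Δλ cos φ₁, −cos φ₂ sin φ₁ + sin φ₂ cos φ₁ cos Δλ) = 220.59°
Δθ = θ₂ − θ₁ = -60.1°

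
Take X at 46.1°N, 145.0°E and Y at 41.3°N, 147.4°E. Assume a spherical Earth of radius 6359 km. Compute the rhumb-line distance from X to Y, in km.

566 km

Rhumb course C = atan2(Δλ, Δψ) with Δψ = ln[tan(π/4+φ₂/2)/tan(π/4+φ₁/2)] = -0.1160, Δλ = +0.0419 → C = 160.14°
d = R·|Δφ| / |cos C| = 6359·0.08378 / 0.94053 = 566 km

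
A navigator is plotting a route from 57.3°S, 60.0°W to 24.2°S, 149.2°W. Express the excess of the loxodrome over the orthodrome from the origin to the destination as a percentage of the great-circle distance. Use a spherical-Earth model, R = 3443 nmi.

5.3%

Great circle: σ = 1.2113 rad → d_gc = Rσ = 4170.4 nmi
Rhumb: Δφ = +0.5777, Δλ = -1.5568, Δψ = +0.7908, q = Δφ/Δψ = 0.7305 → d_rh = R√(Δφ²+q²Δλ²) = 4392.0 nmi
Excess = (4392.0 − 4170.4) / 4170.4 = 221.6 / 4170.4 = 5.31% ≈ 5.3%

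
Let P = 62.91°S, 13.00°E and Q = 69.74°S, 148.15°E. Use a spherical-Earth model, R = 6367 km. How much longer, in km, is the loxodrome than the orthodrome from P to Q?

1186 km

Great circle: cos σ = sin φ₁ sin φ₂ + cos φ₁ cos φ₂ cos Δλ,  σ = 0.7621 rad → d_gc = 4852.05 km
Rhumb line: Δψ = -0.2989, q = Δφ/Δψ = 0.3988, d_rh = R√(Δφ²+q²Δλ²) = 6037.62 km
Excess = 6037.62 − 4852.05 = 1185.57 ≈ 1186 km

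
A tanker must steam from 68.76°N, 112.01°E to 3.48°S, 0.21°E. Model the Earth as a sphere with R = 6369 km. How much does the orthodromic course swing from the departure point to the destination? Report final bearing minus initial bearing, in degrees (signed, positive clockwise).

At departure: θ₁ = atan2(sin Δλ cos φ₂, cos φ₁ sin φ₂ − sin φ₁ cos φ₂ cos Δλ) = 289.24°
At arrival: θ₂ = atan2(sin Δλ cos φ₁, −cos φ₂ sin φ₁ + sin φ₂ cos φ₁ cos Δλ) = 200.04°
Δθ = θ₂ − θ₁ = -89.2°

-89.2°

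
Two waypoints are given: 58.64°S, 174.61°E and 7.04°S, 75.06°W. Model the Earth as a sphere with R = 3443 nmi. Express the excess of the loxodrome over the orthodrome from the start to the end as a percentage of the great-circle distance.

Great circle: σ = 1.6457 rad → d_gc = Rσ = 5666.0 nmi
Rhumb: Δφ = +0.9006, Δλ = +1.9256, Δψ = +1.1472, q = Δφ/Δψ = 0.7850 → d_rh = R√(Δφ²+q²Δλ²) = 6058.1 nmi
Excess = (6058.1 − 5666.0) / 5666.0 = 392.1 / 5666.0 = 6.92% ≈ 6.9%

6.9%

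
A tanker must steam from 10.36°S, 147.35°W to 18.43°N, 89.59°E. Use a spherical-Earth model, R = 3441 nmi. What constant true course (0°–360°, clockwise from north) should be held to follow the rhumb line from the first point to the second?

283.3°

Meridional parts: M(φ₁)=-0.1818, M(φ₂)=+0.3274 → ΔM = +0.5092;  Δλ = -2.1478 rad
tan C = Δλ / ΔM = -4.2183 → C = 283.34°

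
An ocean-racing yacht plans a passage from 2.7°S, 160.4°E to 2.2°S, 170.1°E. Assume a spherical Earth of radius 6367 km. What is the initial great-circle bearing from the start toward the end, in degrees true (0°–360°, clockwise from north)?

87.3°

N = sin Δλ·cos φ₂ = +0.1684;  D = cos φ₁ sin φ₂ − sin φ₁ cos φ₂ cos Δλ = +0.0081
initial course = atan2(N, D) = 87.26°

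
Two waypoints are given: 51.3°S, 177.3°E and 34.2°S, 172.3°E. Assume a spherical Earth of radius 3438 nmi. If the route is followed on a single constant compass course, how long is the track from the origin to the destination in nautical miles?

Δψ = ln[tan(π/4+φ₂/2)/tan(π/4+φ₁/2)] = +0.4106;  Δφ = +0.2985 rad,  Δλ = -0.0873 rad
q = Δφ/Δψ = 0.7269
d = R·√(Δφ² + q²Δλ²) = 3438·0.30512 = 1049 nmi

1049 nmi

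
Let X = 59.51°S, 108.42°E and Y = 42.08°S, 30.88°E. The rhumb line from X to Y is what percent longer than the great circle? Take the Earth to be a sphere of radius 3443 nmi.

Great circle: σ = 0.8516 rad → d_gc = Rσ = 2932.2 nmi
Rhumb: Δφ = +0.3042, Δλ = -1.3533, Δψ = +0.4889, q = Δφ/Δψ = 0.6222 → d_rh = R√(Δφ²+q²Δλ²) = 3082.5 nmi
Excess = (3082.5 − 2932.2) / 2932.2 = 150.3 / 2932.2 = 5.13% ≈ 5.1%

5.1%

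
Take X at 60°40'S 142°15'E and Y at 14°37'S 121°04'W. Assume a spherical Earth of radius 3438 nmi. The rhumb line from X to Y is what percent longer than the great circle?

Great circle: σ = 1.4052 rad → d_gc = Rσ = 4831.1 nmi
Rhumb: Δφ = +0.8037, Δλ = +1.6874, Δψ = +1.0825, q = Δφ/Δψ = 0.7424 → d_rh = R√(Δφ²+q²Δλ²) = 5117.4 nmi
Excess = (5117.4 − 4831.1) / 4831.1 = 286.3 / 4831.1 = 5.93% ≈ 5.9%

5.9%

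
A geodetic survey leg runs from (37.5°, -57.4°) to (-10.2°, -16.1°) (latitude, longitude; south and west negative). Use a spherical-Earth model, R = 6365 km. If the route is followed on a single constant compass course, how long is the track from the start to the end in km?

6831 km

Rhumb course C = atan2(Δλ, Δψ) with Δψ = ln[tan(π/4+φ₂/2)/tan(π/4+φ₁/2)] = -0.8859, Δλ = +0.7208 → C = 140.87°
d = R·|Δφ| / |cos C| = 6365·0.83252 / 0.77568 = 6831 km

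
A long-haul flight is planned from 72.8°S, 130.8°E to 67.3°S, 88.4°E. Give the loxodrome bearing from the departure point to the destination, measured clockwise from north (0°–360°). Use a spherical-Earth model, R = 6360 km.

Meridional parts: M(φ₁)=-1.8889, M(φ₂)=-1.6058 → ΔM = +0.2831;  Δλ = -0.7400 rad
tan C = Δλ / ΔM = -2.6139 → C = 290.94°

290.9°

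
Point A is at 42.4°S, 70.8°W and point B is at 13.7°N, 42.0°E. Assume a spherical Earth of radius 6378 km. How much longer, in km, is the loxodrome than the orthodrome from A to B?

Great circle: cos σ = sin φ₁ sin φ₂ + cos φ₁ cos φ₂ cos Δλ,  σ = 2.0239 rad → d_gc = 12908.2 km
Rhumb line: Δψ = +1.0600, q = Δφ/Δψ = 0.9237, d_rh = R√(Δφ²+q²Δλ²) = 13172.8 km
Excess = 13172.8 − 12908.2 = 264.6 ≈ 265 km

265 km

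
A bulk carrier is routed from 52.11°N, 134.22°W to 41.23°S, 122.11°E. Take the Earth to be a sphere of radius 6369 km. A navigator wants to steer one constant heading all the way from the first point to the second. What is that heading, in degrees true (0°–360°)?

Meridional parts: M(φ₁)=+1.0693, M(φ₂)=-0.7912 → ΔM = -1.8605;  Δλ = -1.8094 rad
tan C = Δλ / ΔM = +0.9725 → C = 224.20°

224.2°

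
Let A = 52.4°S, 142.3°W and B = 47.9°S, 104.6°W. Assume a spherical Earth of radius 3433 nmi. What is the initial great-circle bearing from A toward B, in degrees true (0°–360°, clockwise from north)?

θ = atan2( sin Δλ·cos φ₂ ,  cos φ₁ sin φ₂ − sin φ₁ cos φ₂ cos Δλ )
  = atan2(+0.4100, -0.0324) = 94.52°

94.5°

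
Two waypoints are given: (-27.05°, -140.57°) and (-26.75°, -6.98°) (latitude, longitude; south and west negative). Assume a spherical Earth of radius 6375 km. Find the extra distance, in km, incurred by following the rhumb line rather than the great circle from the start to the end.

Great circle: cos σ = sin φ₁ sin φ₂ + cos φ₁ cos φ₂ cos Δλ,  σ = 1.9216 rad → d_gc = 12250.3 km
Rhumb line: Δψ = +0.0059, q = Δφ/Δψ = 0.8918, d_rh = R√(Δφ²+q²Δλ²) = 13255.6 km
Excess = 13255.6 − 12250.3 = 1005.3 ≈ 1005 km

1005 km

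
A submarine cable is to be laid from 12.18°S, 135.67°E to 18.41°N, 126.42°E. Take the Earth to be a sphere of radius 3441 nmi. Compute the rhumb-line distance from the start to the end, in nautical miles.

Δψ = ln[tan(π/4+φ₂/2)/tan(π/4+φ₁/2)] = +0.5412;  Δφ = +0.5339 rad,  Δλ = -0.1614 rad
q = Δφ/Δψ = 0.9865
d = R·√(Δφ² + q²Δλ²) = 3441·0.55715 = 1917 nmi

1917 nmi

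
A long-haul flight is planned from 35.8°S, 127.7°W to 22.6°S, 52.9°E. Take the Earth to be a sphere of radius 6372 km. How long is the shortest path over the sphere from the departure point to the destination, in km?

13523 km

Haversine: a = sin²(Δφ/2)+cos φ₁ cos φ₂ sin²(Δλ/2) = 0.76197;  σ = 2·atan2(√a,√(1−a))
σ = 121.597° → d = Rσ = 6372·2.12227 = 13523 km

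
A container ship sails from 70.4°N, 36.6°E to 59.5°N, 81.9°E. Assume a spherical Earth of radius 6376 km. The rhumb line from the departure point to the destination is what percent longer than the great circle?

Great circle: σ = 0.3724 rad → d_gc = Rσ = 2374.4 km
Rhumb: Δφ = -0.1902, Δλ = +0.7906, Δψ = -0.4564, q = Δφ/Δψ = 0.4168 → d_rh = R√(Δφ²+q²Δλ²) = 2426.3 km
Excess = (2426.3 − 2374.4) / 2374.4 = 51.9 / 2374.4 = 2.19% ≈ 2.2%

2.2%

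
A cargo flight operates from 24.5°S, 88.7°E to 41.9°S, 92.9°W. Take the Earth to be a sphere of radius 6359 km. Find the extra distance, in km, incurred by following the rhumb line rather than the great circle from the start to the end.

Great circle: cos σ = sin φ₁ sin φ₂ + cos φ₁ cos φ₂ cos Δλ,  σ = 1.9824 rad → d_gc = 12606.1 km
Rhumb line: Δψ = -0.3656, q = Δφ/Δψ = 0.8308, d_rh = R√(Δφ²+q²Δλ²) = 16561.8 km
Excess = 16561.8 − 12606.1 = 3955.7 ≈ 3956 km

3956 km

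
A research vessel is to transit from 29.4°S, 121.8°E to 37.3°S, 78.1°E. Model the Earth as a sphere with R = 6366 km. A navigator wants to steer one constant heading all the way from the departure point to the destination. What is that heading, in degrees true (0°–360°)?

Δψ = ln[tan(π/4+φ₂/2)/tan(π/4+φ₁/2)] = -0.1653
Δλ = -0.7627 rad (taken the short way round)
course = atan2(Δλ, Δψ) = 257.77°

257.8°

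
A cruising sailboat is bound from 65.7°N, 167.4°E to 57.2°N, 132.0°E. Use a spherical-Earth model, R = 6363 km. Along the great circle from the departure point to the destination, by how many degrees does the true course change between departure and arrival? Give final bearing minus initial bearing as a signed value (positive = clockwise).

At departure: θ₁ = atan2(sin Δλ cos φ₂, cos φ₁ sin φ₂ − sin φ₁ cos φ₂ cos Δλ) = 259.79°
At arrival: θ₂ = atan2(sin Δλ cos φ₁, −cos φ₂ sin φ₁ + sin φ₂ cos φ₁ cos Δλ) = 228.38°
Δθ = θ₂ − θ₁ = -31.4°

-31.4°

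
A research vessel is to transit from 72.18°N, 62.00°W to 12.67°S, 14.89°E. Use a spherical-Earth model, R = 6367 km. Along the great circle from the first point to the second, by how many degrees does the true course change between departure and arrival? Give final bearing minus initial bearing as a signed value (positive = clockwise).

Initial bearing θ₁ = atan2(sin Δλ cos φ₂, cos φ₁ sin φ₂ − sin φ₁ cos φ₂ cos Δλ) = 106.30°
Final bearing θ₂ = (initial bearing from the destination back to the start) + 180° = 162.48°
Δθ = θ₂ − θ₁ = +56.2°

+56.2°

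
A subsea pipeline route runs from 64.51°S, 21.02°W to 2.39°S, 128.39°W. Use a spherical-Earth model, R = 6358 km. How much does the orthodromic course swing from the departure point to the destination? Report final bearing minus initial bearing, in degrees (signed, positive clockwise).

+82.4°

Initial bearing θ₁ = atan2(sin Δλ cos φ₂, cos φ₁ sin φ₂ − sin φ₁ cos φ₂ cos Δλ) = 253.24°
Final bearing θ₂ = (initial bearing from the destination back to the start) + 180° = 335.64°
Δθ = θ₂ − θ₁ = +82.4°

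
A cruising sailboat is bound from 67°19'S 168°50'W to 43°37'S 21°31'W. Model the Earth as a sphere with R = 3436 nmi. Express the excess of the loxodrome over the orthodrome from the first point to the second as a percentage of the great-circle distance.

26.2%

Great circle: σ = 1.1577 rad → d_gc = Rσ = 3977.7 nmi
Rhumb: Δφ = +0.4136, Δλ = +2.5712, Δψ = +0.7589, q = Δφ/Δψ = 0.5450 → d_rh = R√(Δφ²+q²Δλ²) = 5020.5 nmi
Excess = (5020.5 − 3977.7) / 3977.7 = 1042.8 / 3977.7 = 26.22% ≈ 26.2%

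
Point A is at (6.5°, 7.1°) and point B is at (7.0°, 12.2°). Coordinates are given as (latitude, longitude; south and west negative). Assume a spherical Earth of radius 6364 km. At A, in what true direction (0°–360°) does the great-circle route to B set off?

84.1°

N = sin Δλ·cos φ₂ = +0.0882;  D = cos φ₁ sin φ₂ − sin φ₁ cos φ₂ cos Δλ = +0.0092
initial course = atan2(N, D) = 84.07°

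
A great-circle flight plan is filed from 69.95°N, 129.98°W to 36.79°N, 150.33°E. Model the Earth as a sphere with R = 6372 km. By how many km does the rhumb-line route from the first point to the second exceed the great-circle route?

Great circle: cos σ = sin φ₁ sin φ₂ + cos φ₁ cos φ₂ cos Δλ,  σ = 0.9126 rad → d_gc = 5814.8 km
Rhumb line: Δψ = -1.0415, q = Δφ/Δψ = 0.5557, d_rh = R√(Δφ²+q²Δλ²) = 6152.7 km
Excess = 6152.7 − 5814.8 = 337.9 ≈ 338 km

338 km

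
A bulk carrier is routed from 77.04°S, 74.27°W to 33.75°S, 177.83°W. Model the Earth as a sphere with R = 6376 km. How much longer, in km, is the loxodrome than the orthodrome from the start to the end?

710 km

Great circle: cos σ = sin φ₁ sin φ₂ + cos φ₁ cos φ₂ cos Δλ,  σ = 1.0499 rad → d_gc = 6693.9 km
Rhumb line: Δψ = +1.5488, q = Δφ/Δψ = 0.4878, d_rh = R√(Δφ²+q²Δλ²) = 7403.6 km
Excess = 7403.6 − 6693.9 = 709.7 ≈ 710 km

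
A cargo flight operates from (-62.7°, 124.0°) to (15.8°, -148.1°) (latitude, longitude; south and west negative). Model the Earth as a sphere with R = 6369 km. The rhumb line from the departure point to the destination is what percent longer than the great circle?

2.8%

Great circle: σ = 1.7985 rad → d_gc = Rσ = 11454.9 km
Rhumb: Δφ = +1.3701, Δλ = +1.5341, Δψ = +1.6946, q = Δφ/Δψ = 0.8085 → d_rh = R√(Δφ²+q²Δλ²) = 11770.7 km
Excess = (11770.7 − 11454.9) / 11454.9 = 315.8 / 11454.9 = 2.76% ≈ 2.8%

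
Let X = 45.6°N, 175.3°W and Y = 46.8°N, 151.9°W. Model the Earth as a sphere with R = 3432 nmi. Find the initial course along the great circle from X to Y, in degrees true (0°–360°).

77.3°

θ = atan2( sin Δλ·cos φ₂ ,  cos φ₁ sin φ₂ − sin φ₁ cos φ₂ cos Δλ )
  = atan2(+0.2719, +0.0612) = 77.32°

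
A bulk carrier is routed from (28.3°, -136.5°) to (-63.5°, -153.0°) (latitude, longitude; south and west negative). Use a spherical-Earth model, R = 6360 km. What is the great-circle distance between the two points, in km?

10293 km

cos σ = sin φ₁ sin φ₂ + cos φ₁ cos φ₂ cos Δλ
      = sin(28.30°)sin(-63.50°) + cos(28.30°)cos(-63.50°)cos(-16.50°) = -0.0476
σ = 92.728° → d = Rσ = 6360·1.61840 = 10293 km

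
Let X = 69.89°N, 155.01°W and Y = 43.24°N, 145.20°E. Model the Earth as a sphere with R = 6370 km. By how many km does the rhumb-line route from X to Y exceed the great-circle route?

Great circle: cos σ = sin φ₁ sin φ₂ + cos φ₁ cos φ₂ cos Δλ,  σ = 0.6930 rad → d_gc = 4414.5 km
Rhumb line: Δψ = -0.8912, q = Δφ/Δψ = 0.5219, d_rh = R√(Δφ²+q²Δλ²) = 4562.2 km
Excess = 4562.2 − 4414.5 = 147.7 ≈ 148 km

148 km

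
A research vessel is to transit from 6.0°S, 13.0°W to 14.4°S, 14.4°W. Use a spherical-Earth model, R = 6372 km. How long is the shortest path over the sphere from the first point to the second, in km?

cos σ = sin φ₁ sin φ₂ + cos φ₁ cos φ₂ cos Δλ
      = sin(-6.00°)sin(-14.40°) + cos(-6.00°)cos(-14.40°)cos(-1.40°) = 0.9890
σ = 8.512° → d = Rσ = 6372·0.14856 = 947 km

947 km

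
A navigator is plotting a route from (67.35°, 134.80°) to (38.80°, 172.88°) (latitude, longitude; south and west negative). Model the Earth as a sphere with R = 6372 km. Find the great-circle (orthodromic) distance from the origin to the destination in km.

Haversine: a = sin²(Δφ/2)+cos φ₁ cos φ₂ sin²(Δλ/2) = 0.09274;  σ = 2·atan2(√a,√(1−a))
σ = 35.460° → d = Rσ = 6372·0.61890 = 3944 km

3944 km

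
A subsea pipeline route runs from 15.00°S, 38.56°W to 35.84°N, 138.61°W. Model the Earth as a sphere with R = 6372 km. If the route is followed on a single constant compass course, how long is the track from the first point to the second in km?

Rhumb course C = atan2(Δλ, Δψ) with Δψ = ln[tan(π/4+φ₂/2)/tan(π/4+φ₁/2)] = +0.9357, Δλ = -1.7462 → C = 298.18°
d = R·|Δφ| / |cos C| = 6372·0.88733 / 0.47230 = 11971 km

11971 km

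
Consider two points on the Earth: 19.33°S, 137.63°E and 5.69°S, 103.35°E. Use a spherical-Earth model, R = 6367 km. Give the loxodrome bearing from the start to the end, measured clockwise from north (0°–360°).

292.2°

Δψ = ln[tan(π/4+φ₂/2)/tan(π/4+φ₁/2)] = +0.2445
Δλ = -0.5983 rad (taken the short way round)
course = atan2(Δλ, Δψ) = 292.23°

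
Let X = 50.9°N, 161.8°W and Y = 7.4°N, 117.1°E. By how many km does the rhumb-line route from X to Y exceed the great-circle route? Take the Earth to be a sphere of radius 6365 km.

227 km

Great circle: cos σ = sin φ₁ sin φ₂ + cos φ₁ cos φ₂ cos Δλ,  σ = 1.3728 rad → d_gc = 8737.8 km
Rhumb line: Δψ = -0.9058, q = Δφ/Δψ = 0.8381, d_rh = R√(Δφ²+q²Δλ²) = 8965.0 km
Excess = 8965.0 − 8737.8 = 227.2 ≈ 227 km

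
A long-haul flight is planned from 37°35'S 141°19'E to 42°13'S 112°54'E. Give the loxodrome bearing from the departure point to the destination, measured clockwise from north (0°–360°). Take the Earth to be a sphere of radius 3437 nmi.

Δψ = ln[tan(π/4+φ₂/2)/tan(π/4+φ₁/2)] = -0.1055
Δλ = -0.4960 rad (taken the short way round)
course = atan2(Δλ, Δψ) = 257.99°

258.0°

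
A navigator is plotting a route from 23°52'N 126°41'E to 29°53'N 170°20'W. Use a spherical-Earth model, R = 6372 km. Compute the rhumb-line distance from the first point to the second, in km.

6279 km

Rhumb course C = atan2(Δλ, Δψ) with Δψ = ln[tan(π/4+φ₂/2)/tan(π/4+φ₁/2)] = +0.1178, Δλ = +1.0993 → C = 83.88°
d = R·|Δφ| / |cos C| = 6372·0.10501 / 0.10656 = 6279 km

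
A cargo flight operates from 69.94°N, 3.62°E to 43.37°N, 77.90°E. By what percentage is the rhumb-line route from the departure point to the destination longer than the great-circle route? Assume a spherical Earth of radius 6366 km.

5.3%

Great circle: σ = 0.7776 rad → d_gc = Rσ = 4950.2 km
Rhumb: Δφ = -0.4637, Δλ = +1.2964, Δψ = -0.8907, q = Δφ/Δψ = 0.5207 → d_rh = R√(Δφ²+q²Δλ²) = 5213.4 km
Excess = (5213.4 − 4950.2) / 4950.2 = 263.2 / 4950.2 = 5.32% ≈ 5.3%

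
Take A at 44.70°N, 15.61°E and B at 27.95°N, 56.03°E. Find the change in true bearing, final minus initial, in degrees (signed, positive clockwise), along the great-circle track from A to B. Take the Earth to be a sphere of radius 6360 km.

At departure: θ₁ = atan2(sin Δλ cos φ₂, cos φ₁ sin φ₂ − sin φ₁ cos φ₂ cos Δλ) = 103.73°
At arrival: θ₂ = atan2(sin Δλ cos φ₁, −cos φ₂ sin φ₁ + sin φ₂ cos φ₁ cos Δλ) = 128.59°
Δθ = θ₂ − θ₁ = +24.9°

+24.9°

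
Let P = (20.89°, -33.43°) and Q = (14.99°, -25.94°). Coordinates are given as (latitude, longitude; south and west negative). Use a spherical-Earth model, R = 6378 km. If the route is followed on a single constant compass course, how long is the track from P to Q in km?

Rhumb course C = atan2(Δλ, Δψ) with Δψ = ln[tan(π/4+φ₂/2)/tan(π/4+φ₁/2)] = -0.1083, Δλ = +0.1307 → C = 129.64°
d = R·|Δφ| / |cos C| = 6378·0.10297 / 0.63795 = 1030 km

1030 km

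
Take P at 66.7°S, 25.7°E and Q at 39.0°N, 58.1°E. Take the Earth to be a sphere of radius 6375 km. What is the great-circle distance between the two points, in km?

Haversine: a = sin²(Δφ/2)+cos φ₁ cos φ₂ sin²(Δλ/2) = 0.65923;  σ = 2·atan2(√a,√(1−a))
σ = 108.569° → d = Rσ = 6375·1.89489 = 12080 km

12080 km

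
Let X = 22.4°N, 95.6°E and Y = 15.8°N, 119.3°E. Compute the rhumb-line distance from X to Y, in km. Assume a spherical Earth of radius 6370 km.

2594 km

Δψ = ln[tan(π/4+φ₂/2)/tan(π/4+φ₁/2)] = -0.1220;  Δφ = -0.1152 rad,  Δλ = +0.4136 rad
q = Δφ/Δψ = 0.9443
d = R·√(Δφ² + q²Δλ²) = 6370·0.40723 = 2594 km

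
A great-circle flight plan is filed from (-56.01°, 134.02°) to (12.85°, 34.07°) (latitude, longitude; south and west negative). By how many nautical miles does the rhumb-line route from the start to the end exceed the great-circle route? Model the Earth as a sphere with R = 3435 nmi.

198 nmi

Great circle: cos σ = sin φ₁ sin φ₂ + cos φ₁ cos φ₂ cos Δλ,  σ = 1.8531 rad → d_gc = 6365.4 nmi
Rhumb line: Δψ = +1.4115, q = Δφ/Δψ = 0.8514, d_rh = R√(Δφ²+q²Δλ²) = 6563.0 nmi
Excess = 6563.0 − 6365.4 = 197.6 ≈ 198 nmi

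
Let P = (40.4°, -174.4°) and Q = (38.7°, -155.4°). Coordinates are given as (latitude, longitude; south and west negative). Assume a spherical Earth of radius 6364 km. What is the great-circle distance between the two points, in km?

Haversine: a = sin²(Δφ/2)+cos φ₁ cos φ₂ sin²(Δλ/2) = 0.01641;  σ = 2·atan2(√a,√(1−a))
σ = 14.720° → d = Rσ = 6364·0.25691 = 1635 km

1635 km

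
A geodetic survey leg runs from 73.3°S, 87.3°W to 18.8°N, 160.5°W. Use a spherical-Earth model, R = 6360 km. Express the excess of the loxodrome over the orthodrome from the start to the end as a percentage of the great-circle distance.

Great circle: σ = 1.8029 rad → d_gc = Rσ = 11466.6 km
Rhumb: Δφ = +1.6074, Δλ = -1.2776, Δψ = +2.2530, q = Δφ/Δψ = 0.7135 → d_rh = R√(Δφ²+q²Δλ²) = 11752.6 km
Excess = (11752.6 − 11466.6) / 11466.6 = 286.0 / 11466.6 = 2.49% ≈ 2.5%

2.5%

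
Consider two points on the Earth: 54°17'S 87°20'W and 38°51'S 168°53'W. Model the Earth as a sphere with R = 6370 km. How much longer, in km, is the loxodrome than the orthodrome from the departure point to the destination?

311 km

Great circle: cos σ = sin φ₁ sin φ₂ + cos φ₁ cos φ₂ cos Δλ,  σ = 0.9568 rad → d_gc = 6095.1 km
Rhumb line: Δψ = +0.3957, q = Δφ/Δψ = 0.6807, d_rh = R√(Δφ²+q²Δλ²) = 6406.0 km
Excess = 6406.0 − 6095.1 = 310.9 ≈ 311 km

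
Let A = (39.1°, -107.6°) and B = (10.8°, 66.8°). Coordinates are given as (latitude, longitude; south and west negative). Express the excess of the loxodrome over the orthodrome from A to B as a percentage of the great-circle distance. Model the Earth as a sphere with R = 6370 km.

Great circle: σ = 2.2659 rad → d_gc = Rσ = 14434.0 km
Rhumb: Δφ = -0.4939, Δλ = +3.0439, Δψ = -0.5529, q = Δφ/Δψ = 0.8933 → d_rh = R√(Δφ²+q²Δλ²) = 17604.3 km
Excess = (17604.3 − 14434.0) / 14434.0 = 3170.3 / 14434.0 = 21.96% ≈ 22.0%

22.0%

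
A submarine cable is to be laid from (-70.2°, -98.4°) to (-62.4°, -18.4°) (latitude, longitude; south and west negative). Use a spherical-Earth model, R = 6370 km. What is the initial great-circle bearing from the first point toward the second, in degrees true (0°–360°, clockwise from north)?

θ = atan2( sin Δλ·cos φ₂ ,  cos φ₁ sin φ₂ − sin φ₁ cos φ₂ cos Δλ )
  = atan2(+0.4563, -0.2245) = 116.20°

116.2°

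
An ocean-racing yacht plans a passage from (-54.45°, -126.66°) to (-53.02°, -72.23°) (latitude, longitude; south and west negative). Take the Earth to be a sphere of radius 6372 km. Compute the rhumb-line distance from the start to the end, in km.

Δψ = ln[tan(π/4+φ₂/2)/tan(π/4+φ₁/2)] = +0.0422;  Δφ = +0.0250 rad,  Δλ = +0.9500 rad
q = Δφ/Δψ = 0.5914
d = R·√(Δφ² + q²Δλ²) = 6372·0.56242 = 3584 km

3584 km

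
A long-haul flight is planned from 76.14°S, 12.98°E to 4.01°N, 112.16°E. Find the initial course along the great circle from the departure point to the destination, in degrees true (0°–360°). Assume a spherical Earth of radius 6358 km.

θ = atan2( sin Δλ·cos φ₂ ,  cos φ₁ sin φ₂ − sin φ₁ cos φ₂ cos Δλ )
  = atan2(+0.9848, -0.1378) = 97.96°

98.0°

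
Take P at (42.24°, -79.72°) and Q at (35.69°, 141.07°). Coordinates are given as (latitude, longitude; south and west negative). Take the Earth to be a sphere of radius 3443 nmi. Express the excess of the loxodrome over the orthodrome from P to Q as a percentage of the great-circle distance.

15.7%

Great circle: σ = 1.6339 rad → d_gc = Rσ = 5625.5 nmi
Rhumb: Δφ = -0.1143, Δλ = -2.4297, Δψ = -0.1472, q = Δφ/Δψ = 0.7766 → d_rh = R√(Δφ²+q²Δλ²) = 6508.1 nmi
Excess = (6508.1 − 5625.5) / 5625.5 = 882.6 / 5625.5 = 15.69% ≈ 15.7%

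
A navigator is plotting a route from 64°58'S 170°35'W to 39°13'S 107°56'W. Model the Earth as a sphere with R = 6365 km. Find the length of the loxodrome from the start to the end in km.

5013 km

Δψ = ln[tan(π/4+φ₂/2)/tan(π/4+φ₁/2)] = +0.7599;  Δφ = +0.4494 rad,  Δλ = +1.0934 rad
q = Δφ/Δψ = 0.5914
d = R·√(Δφ² + q²Δλ²) = 6365·0.78751 = 5013 km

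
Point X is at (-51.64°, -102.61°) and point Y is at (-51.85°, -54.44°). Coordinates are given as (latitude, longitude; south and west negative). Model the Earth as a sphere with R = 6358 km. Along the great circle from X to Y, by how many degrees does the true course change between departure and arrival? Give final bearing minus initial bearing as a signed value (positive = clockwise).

At departure: θ₁ = atan2(sin Δλ cos φ₂, cos φ₁ sin φ₂ − sin φ₁ cos φ₂ cos Δλ) = 109.72°
At arrival: θ₂ = atan2(sin Δλ cos φ₁, −cos φ₂ sin φ₁ + sin φ₂ cos φ₁ cos Δλ) = 71.04°
Δθ = θ₂ − θ₁ = -38.7°

-38.7°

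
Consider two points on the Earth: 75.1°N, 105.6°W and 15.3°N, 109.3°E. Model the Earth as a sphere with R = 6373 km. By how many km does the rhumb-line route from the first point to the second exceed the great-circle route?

1955 km

Great circle: cos σ = sin φ₁ sin φ₂ + cos φ₁ cos φ₂ cos Δλ,  σ = 1.5192 rad → d_gc = 9681.8 km
Rhumb line: Δψ = -1.7641, q = Δφ/Δψ = 0.5916, d_rh = R√(Δφ²+q²Δλ²) = 11637.1 km
Excess = 11637.1 − 9681.8 = 1955.3 ≈ 1955 km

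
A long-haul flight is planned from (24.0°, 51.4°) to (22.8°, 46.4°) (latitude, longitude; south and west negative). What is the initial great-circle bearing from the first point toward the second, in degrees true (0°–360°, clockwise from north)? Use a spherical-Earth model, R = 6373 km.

θ = atan2( sin Δλ·cos φ₂ ,  cos φ₁ sin φ₂ − sin φ₁ cos φ₂ cos Δλ )
  = atan2(-0.0803, -0.0195) = 256.35°

256.3°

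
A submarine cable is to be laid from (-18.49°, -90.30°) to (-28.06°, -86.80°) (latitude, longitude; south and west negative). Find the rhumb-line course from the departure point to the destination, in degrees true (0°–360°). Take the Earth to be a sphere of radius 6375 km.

161.5°

Meridional parts: M(φ₁)=-0.3285, M(φ₂)=-0.5106 → ΔM = -0.1821;  Δλ = +0.0611 rad
tan C = Δλ / ΔM = -0.3354 → C = 161.46°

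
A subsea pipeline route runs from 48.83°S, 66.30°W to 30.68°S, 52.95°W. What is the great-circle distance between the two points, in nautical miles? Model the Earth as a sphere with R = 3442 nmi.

1248 nmi

Haversine: a = sin²(Δφ/2)+cos φ₁ cos φ₂ sin²(Δλ/2) = 0.03253;  σ = 2·atan2(√a,√(1−a))
σ = 20.781° → d = Rσ = 3442·0.36269 = 1248 nmi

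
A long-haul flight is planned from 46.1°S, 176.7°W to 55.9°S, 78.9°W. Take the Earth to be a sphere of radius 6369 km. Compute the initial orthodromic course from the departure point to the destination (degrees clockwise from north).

138.6°

θ = atan2( sin Δλ·cos φ₂ ,  cos φ₁ sin φ₂ − sin φ₁ cos φ₂ cos Δλ )
  = atan2(+0.5555, -0.6290) = 138.55°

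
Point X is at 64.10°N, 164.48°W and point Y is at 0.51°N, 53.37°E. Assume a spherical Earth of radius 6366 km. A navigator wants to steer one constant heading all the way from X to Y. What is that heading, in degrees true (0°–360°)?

Δψ = ln[tan(π/4+φ₂/2)/tan(π/4+φ₁/2)] = -1.4610
Δλ = -2.4810 rad (taken the short way round)
course = atan2(Δλ, Δψ) = 239.51°

239.5°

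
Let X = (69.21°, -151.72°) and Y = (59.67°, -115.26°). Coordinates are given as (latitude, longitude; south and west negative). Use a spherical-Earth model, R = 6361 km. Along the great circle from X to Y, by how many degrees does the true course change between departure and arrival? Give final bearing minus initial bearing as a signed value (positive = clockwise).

+33.2°

At departure: θ₁ = atan2(sin Δλ cos φ₂, cos φ₁ sin φ₂ − sin φ₁ cos φ₂ cos Δλ) = 103.73°
At arrival: θ₂ = atan2(sin Δλ cos φ₁, −cos φ₂ sin φ₁ + sin φ₂ cos φ₁ cos Δλ) = 136.94°
Δθ = θ₂ − θ₁ = +33.2°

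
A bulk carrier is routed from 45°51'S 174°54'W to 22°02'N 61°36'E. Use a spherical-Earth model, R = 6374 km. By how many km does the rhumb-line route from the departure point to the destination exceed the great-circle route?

328 km

Great circle: cos σ = sin φ₁ sin φ₂ + cos φ₁ cos φ₂ cos Δλ,  σ = 2.2466 rad → d_gc = 14320.0 km
Rhumb line: Δψ = +1.2969, q = Δφ/Δψ = 0.9135, d_rh = R√(Δφ²+q²Δλ²) = 14648.0 km
Excess = 14648.0 − 14320.0 = 328.0 ≈ 328 km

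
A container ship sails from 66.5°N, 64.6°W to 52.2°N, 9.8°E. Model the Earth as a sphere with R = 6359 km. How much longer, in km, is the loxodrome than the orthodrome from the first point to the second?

Great circle: cos σ = sin φ₁ sin φ₂ + cos φ₁ cos φ₂ cos Δλ,  σ = 0.6594 rad → d_gc = 4193.3 km
Rhumb line: Δψ = -0.4984, q = Δφ/Δψ = 0.5008, d_rh = R√(Δφ²+q²Δλ²) = 4429.3 km
Excess = 4429.3 − 4193.3 = 236.0 ≈ 236 km

236 km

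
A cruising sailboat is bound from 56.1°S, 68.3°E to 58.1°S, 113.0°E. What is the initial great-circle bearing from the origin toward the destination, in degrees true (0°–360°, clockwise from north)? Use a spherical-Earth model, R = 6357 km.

N = sin Δλ·cos φ₂ = +0.3717;  D = cos φ₁ sin φ₂ − sin φ₁ cos φ₂ cos Δλ = -0.1617
initial course = atan2(N, D) = 113.52°

113.5°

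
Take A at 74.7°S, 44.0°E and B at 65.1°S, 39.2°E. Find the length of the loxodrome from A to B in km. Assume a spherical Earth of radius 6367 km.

1082 km

Rhumb course C = atan2(Δλ, Δψ) with Δψ = ln[tan(π/4+φ₂/2)/tan(π/4+φ₁/2)] = +0.4970, Δλ = -0.0838 → C = 350.43°
d = R·|Δφ| / |cos C| = 6367·0.16755 / 0.98609 = 1082 km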